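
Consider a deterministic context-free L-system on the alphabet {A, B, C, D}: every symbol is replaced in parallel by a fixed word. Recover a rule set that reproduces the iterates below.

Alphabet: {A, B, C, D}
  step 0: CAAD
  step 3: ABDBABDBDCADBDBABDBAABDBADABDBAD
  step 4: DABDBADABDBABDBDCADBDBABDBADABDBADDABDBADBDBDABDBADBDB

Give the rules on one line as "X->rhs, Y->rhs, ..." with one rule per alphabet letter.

A->D, B->A, C->DCA, D->BDB

  step 3 ⇒ step 4: ABDBABDBDCADBDBABDBAABDBADABDBAD ⇒ D·A·BDB·A·D·A·BDB·A·BDB·DCA·D·BDB·A·BDB·A·D·A·BDB·A·D·D·A·BDB·A·D·BDB·D·A·BDB·A·D·BDB
    A ↦ D
    B ↦ A
    C ↦ DCA
    D ↦ BDB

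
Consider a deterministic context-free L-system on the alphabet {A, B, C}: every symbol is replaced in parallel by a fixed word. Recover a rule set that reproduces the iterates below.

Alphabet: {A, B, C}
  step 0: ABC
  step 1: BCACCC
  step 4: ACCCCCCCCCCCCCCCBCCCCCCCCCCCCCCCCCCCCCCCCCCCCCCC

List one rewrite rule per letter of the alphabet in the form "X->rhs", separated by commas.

  step 0 ⇒ step 1: ABC ⇒ BC·AC·CC
    A ↦ BC
    B ↦ AC
    C ↦ CC

A->BC, B->AC, C->CC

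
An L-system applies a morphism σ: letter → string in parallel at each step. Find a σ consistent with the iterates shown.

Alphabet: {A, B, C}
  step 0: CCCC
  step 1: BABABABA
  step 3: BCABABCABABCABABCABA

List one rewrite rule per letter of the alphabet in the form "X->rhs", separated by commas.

  step 0 ⇒ step 1: CCCC ⇒ BA·BA·BA·BA
    C ↦ BA
    A ↦ BC  (constrained at step 1)
    B ↦ A  (constrained at step 1)

A->BC, B->A, C->BA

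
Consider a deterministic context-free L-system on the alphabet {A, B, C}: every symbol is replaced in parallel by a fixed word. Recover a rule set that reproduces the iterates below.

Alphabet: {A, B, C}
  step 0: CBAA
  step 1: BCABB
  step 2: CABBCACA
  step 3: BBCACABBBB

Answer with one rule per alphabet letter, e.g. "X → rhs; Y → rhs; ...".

A->B, B->CA, C->B

  step 2 ⇒ step 3: CABBCACA ⇒ B·B·CA·CA·B·B·B·B
    A ↦ B
    B ↦ CA
    C ↦ B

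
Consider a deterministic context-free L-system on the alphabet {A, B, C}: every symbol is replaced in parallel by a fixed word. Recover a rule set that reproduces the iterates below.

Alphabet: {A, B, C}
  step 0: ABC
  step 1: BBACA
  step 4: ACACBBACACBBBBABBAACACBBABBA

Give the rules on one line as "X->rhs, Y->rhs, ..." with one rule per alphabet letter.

  step 0 ⇒ step 1: ABC ⇒ BB·AC·A
    A ↦ BB
    B ↦ AC
    C ↦ A

A->BB, B->AC, C->A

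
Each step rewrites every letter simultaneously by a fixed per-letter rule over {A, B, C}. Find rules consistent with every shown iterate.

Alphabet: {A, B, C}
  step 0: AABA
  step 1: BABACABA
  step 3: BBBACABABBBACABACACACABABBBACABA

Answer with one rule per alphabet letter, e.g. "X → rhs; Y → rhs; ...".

  step 0 ⇒ step 1: AABA ⇒ BA·BA·CA·BA
    A ↦ BA
    B ↦ CA
    C ↦ BB  (constrained at step 1)

A->BA, B->CA, C->BB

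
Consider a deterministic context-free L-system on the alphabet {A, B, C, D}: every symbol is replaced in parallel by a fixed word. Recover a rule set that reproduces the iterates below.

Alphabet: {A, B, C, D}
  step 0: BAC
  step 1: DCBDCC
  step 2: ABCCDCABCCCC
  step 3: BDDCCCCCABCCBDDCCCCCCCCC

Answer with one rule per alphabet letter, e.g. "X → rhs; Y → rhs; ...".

  step 2 ⇒ step 3: ABCCDCABCCCC ⇒ BD·DC·CC·CC·AB·CC·BD·DC·CC·CC·CC·CC
    A ↦ BD
    B ↦ DC
    C ↦ CC
    D ↦ AB

A->BD, B->DC, C->CC, D->AB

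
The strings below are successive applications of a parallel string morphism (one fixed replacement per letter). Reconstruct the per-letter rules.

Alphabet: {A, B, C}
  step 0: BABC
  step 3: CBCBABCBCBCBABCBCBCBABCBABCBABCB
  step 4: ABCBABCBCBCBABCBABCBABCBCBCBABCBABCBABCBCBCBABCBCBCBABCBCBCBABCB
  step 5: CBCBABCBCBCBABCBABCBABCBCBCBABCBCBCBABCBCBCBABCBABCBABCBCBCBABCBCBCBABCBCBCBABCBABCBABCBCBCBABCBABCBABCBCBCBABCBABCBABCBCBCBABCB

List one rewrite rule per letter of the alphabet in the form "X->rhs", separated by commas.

  step 4 ⇒ step 5: ABCBABCBCBCBABCBABCBABCBCBCBABCBABCBABCBCBCBABCBCBCBABCBCBCBABCB ⇒ CB·CB·AB·CB·CB·CB·AB·CB·AB·CB·AB·CB·CB·CB·AB·CB·CB·CB·AB·CB·CB·CB·AB·CB·AB·CB·AB·CB·CB·CB·AB·CB·CB·CB·AB·CB·CB·CB·AB·CB·AB·CB·AB·CB·CB·CB·AB·CB·AB·CB·AB·CB·CB·CB·AB·CB·AB·CB·AB·CB·CB·CB·AB·CB
    A ↦ CB
    B ↦ CB
    C ↦ AB

A->CB, B->CB, C->AB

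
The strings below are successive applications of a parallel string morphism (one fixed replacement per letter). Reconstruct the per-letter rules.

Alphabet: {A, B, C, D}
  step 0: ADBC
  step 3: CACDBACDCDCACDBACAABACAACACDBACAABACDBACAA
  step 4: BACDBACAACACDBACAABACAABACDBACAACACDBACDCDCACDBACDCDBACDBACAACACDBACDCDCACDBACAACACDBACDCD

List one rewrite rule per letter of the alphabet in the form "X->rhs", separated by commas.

A->CD, B->CA, C->BA, D->CAA

  step 3 ⇒ step 4: CACDBACDCDCACDBACAABACAACACDBACAABACDBACAA ⇒ BA·CD·BA·CAA·CA·CD·BA·CAA·BA·CAA·BA·CD·BA·CAA·CA·CD·BA·CD·CD·CA·CD·BA·CD·CD·BA·CD·BA·CAA·CA·CD·BA·CD·CD·CA·CD·BA·CAA·CA·CD·BA·CD·CD
    A ↦ CD
    B ↦ CA
    C ↦ BA
    D ↦ CAA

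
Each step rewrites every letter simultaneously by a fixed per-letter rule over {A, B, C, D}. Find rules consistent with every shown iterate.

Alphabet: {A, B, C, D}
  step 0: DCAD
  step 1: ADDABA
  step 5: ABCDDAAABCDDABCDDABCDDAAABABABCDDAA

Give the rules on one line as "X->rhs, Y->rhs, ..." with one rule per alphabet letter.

A->AB, B->C, C->DD, D->A

  step 0 ⇒ step 1: DCAD ⇒ A·DD·AB·A
    A ↦ AB
    C ↦ DD
    D ↦ A
    B ↦ C  (constrained at step 1)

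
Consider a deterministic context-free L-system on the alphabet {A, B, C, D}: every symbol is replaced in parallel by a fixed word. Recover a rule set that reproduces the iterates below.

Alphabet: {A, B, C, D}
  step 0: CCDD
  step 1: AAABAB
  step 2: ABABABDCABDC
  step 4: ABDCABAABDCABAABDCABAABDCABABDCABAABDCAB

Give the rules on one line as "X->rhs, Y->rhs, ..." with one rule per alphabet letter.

A->AB, B->DC, C->A, D->AB

  step 1 ⇒ step 2: AAABAB ⇒ AB·AB·AB·DC·AB·DC
    A ↦ AB
    B ↦ DC
  step 0 ⇒ step 1: CCDD ⇒ A·A·AB·AB
    C ↦ A
  step 0 ⇒ step 1: CCDD ⇒ A·A·AB·AB
    D ↦ AB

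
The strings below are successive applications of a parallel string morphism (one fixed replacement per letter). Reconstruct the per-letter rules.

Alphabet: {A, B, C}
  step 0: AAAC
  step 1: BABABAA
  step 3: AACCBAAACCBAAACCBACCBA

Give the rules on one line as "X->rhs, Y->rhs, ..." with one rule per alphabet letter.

A->BA, B->CC, C->A

  step 0 ⇒ step 1: AAAC ⇒ BA·BA·BA·A
    A ↦ BA
    C ↦ A
    B ↦ CC  (constrained at step 1)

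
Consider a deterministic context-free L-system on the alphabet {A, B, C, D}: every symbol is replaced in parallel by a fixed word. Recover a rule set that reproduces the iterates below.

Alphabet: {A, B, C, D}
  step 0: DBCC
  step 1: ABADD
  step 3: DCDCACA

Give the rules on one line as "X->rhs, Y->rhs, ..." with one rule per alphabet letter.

  step 0 ⇒ step 1: DBCC ⇒ AB·A·D·D
    B ↦ A
    C ↦ D
    D ↦ AB
    A ↦ C  (constrained at step 1)

A->C, B->A, C->D, D->AB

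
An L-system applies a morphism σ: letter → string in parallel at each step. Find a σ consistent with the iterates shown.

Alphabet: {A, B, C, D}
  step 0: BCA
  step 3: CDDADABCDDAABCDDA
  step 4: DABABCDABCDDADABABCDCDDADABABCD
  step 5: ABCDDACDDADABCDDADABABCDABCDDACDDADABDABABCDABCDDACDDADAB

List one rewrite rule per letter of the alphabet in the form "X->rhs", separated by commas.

A->CD, B->DA, C->D, D->AB

  step 4 ⇒ step 5: DABABCDABCDDADABABCDCDDADABABCD ⇒ AB·CD·DA·CD·DA·D·AB·CD·DA·D·AB·AB·CD·AB·CD·DA·CD·DA·D·AB·D·AB·AB·CD·AB·CD·DA·CD·DA·D·AB
    A ↦ CD
    B ↦ DA
    C ↦ D
    D ↦ AB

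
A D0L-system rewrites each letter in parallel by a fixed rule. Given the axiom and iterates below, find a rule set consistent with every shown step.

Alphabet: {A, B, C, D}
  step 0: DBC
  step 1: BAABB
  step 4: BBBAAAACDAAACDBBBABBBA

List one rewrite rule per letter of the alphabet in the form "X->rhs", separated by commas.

A->CD, B->A, C->BB, D->BA

  step 0 ⇒ step 1: DBC ⇒ BA·A·BB
    B ↦ A
    C ↦ BB
    D ↦ BA
    A ↦ CD  (constrained at step 1)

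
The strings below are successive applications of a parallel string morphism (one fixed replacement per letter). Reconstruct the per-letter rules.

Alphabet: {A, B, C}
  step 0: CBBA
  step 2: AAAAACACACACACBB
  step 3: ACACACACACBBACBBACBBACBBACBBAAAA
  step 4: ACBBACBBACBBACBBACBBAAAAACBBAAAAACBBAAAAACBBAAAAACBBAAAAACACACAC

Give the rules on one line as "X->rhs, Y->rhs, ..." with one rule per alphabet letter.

A->AC, B->AA, C->BB

  step 3 ⇒ step 4: ACACACACACBBACBBACBBACBBACBBAAAA ⇒ AC·BB·AC·BB·AC·BB·AC·BB·AC·BB·AA·AA·AC·BB·AA·AA·AC·BB·AA·AA·AC·BB·AA·AA·AC·BB·AA·AA·AC·AC·AC·AC
    A ↦ AC
    B ↦ AA
    C ↦ BB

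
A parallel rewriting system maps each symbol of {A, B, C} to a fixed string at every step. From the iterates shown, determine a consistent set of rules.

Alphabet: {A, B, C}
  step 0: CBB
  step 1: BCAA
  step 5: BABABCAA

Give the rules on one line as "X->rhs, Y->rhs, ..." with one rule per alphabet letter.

A->B, B->A, C->BC

  step 0 ⇒ step 1: CBB ⇒ BC·A·A
    B ↦ A
    C ↦ BC
    A ↦ B  (constrained at step 1)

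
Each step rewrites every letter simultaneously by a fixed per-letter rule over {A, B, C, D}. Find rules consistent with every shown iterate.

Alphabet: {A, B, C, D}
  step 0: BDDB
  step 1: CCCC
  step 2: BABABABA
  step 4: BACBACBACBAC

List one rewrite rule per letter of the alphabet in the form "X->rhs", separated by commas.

  step 1 ⇒ step 2: CCCC ⇒ BA·BA·BA·BA
    C ↦ BA
    A ↦ D  (constrained at step 2)
  step 0 ⇒ step 1: BDDB ⇒ C·C·C·C
    B ↦ C
  step 0 ⇒ step 1: BDDB ⇒ C·C·C·C
    D ↦ C

A->D, B->C, C->BA, D->C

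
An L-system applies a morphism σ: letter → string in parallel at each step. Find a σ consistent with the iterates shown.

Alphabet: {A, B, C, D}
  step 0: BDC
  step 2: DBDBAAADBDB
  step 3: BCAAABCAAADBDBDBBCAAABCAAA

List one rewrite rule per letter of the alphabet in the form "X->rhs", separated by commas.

  step 2 ⇒ step 3: DBDBAAADBDB ⇒ BCA·AA·BCA·AA·DB·DB·DB·BCA·AA·BCA·AA
    A ↦ DB
    B ↦ AA
    D ↦ BCA
    C ↦ A  (constrained at step 0)

A->DB, B->AA, C->A, D->BCA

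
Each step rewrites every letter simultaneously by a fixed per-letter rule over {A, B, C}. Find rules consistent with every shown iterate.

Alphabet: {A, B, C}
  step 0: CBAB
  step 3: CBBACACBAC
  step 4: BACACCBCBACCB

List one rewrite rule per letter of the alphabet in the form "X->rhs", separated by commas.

A->C, B->AC, C->B

  step 3 ⇒ step 4: CBBACACBAC ⇒ B·AC·AC·C·B·C·B·AC·C·B
    A ↦ C
    B ↦ AC
    C ↦ B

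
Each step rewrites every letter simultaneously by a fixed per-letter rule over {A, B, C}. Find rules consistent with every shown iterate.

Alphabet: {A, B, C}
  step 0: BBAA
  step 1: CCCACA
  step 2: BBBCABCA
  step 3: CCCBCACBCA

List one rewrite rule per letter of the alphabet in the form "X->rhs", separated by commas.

  step 2 ⇒ step 3: BBBCABCA ⇒ C·C·C·B·CA·C·B·CA
    A ↦ CA
    B ↦ C
    C ↦ B

A->CA, B->C, C->B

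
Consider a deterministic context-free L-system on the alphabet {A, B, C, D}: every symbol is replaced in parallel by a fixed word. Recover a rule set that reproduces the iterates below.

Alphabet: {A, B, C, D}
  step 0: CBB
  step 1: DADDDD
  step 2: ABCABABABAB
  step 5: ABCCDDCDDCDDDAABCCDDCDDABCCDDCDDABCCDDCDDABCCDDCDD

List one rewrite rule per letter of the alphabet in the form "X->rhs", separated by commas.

A->C, B->DD, C->DA, D->AB

  step 1 ⇒ step 2: DADDDD ⇒ AB·C·AB·AB·AB·AB
    A ↦ C
    D ↦ AB
  step 0 ⇒ step 1: CBB ⇒ DA·DD·DD
    B ↦ DD
  step 0 ⇒ step 1: CBB ⇒ DA·DD·DD
    C ↦ DA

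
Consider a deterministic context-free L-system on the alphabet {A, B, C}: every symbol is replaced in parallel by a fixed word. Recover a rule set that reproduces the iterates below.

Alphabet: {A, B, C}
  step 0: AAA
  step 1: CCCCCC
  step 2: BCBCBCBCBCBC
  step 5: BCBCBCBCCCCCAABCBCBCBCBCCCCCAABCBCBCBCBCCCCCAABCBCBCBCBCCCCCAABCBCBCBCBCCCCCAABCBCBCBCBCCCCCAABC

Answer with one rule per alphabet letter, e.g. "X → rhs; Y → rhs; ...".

  step 1 ⇒ step 2: CCCCCC ⇒ BC·BC·BC·BC·BC·BC
    C ↦ BC
  step 0 ⇒ step 1: AAA ⇒ CC·CC·CC
    A ↦ CC
    B ↦ AA  (constrained at step 2)

A->CC, B->AA, C->BC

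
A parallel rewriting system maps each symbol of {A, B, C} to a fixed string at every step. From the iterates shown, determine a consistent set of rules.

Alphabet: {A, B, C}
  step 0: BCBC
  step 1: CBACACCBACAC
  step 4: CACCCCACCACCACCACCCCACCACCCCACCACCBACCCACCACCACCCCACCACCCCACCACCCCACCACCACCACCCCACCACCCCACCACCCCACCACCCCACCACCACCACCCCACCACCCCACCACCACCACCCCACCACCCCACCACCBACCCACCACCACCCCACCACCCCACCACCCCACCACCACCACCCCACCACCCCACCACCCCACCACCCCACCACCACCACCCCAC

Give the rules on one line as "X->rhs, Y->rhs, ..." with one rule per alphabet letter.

A->CC, B->CBA, C->CAC

  step 0 ⇒ step 1: BCBC ⇒ CBA·CAC·CBA·CAC
    B ↦ CBA
    C ↦ CAC
    A ↦ CC  (constrained at step 1)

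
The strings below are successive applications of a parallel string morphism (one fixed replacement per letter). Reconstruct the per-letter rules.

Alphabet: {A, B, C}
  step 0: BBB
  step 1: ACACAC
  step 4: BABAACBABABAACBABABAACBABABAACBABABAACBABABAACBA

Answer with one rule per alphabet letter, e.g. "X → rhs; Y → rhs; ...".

  step 0 ⇒ step 1: BBB ⇒ AC·AC·AC
    B ↦ AC
    A ↦ BA  (constrained at step 1)
    C ↦ BA  (constrained at step 1)

A->BA, B->AC, C->BA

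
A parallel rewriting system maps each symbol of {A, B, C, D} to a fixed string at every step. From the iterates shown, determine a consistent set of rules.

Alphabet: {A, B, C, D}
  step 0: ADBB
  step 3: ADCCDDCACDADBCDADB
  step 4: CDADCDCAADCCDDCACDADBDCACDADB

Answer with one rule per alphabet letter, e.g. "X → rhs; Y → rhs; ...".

A->CD, B->DB, C->DC, D->A

  step 3 ⇒ step 4: ADCCDDCACDADBCDADB ⇒ CD·A·DC·DC·A·A·DC·CD·DC·A·CD·A·DB·DC·A·CD·A·DB
    A ↦ CD
    B ↦ DB
    C ↦ DC
    D ↦ A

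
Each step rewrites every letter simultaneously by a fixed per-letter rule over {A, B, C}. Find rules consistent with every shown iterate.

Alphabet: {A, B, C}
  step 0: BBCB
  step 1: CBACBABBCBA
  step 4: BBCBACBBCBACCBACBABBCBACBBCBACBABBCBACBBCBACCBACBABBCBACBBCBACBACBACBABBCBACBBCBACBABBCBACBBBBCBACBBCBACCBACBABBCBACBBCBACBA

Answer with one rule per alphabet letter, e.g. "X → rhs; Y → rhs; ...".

  step 0 ⇒ step 1: BBCB ⇒ CBA·CBA·BB·CBA
    B ↦ CBA
    C ↦ BB
    A ↦ C  (constrained at step 1)

A->C, B->CBA, C->BB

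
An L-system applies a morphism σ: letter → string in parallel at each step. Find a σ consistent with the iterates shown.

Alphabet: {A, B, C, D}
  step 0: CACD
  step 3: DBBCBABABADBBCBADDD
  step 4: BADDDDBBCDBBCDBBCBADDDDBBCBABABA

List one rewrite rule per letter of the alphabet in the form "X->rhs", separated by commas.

A->BBC, B->D, C->D, D->BA

  step 3 ⇒ step 4: DBBCBABABADBBCBADDD ⇒ BA·D·D·D·D·BBC·D·BBC·D·BBC·BA·D·D·D·D·BBC·BA·BA·BA
    A ↦ BBC
    B ↦ D
    C ↦ D
    D ↦ BA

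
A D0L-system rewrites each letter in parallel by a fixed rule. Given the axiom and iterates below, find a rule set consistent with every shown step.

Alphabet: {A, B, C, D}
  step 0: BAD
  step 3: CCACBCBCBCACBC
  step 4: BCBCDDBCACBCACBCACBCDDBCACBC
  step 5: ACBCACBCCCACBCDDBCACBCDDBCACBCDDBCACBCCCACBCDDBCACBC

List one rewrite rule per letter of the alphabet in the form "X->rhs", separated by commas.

A->DD, B->AC, C->BC, D->C

  step 4 ⇒ step 5: BCBCDDBCACBCACBCACBCDDBCACBC ⇒ AC·BC·AC·BC·C·C·AC·BC·DD·BC·AC·BC·DD·BC·AC·BC·DD·BC·AC·BC·C·C·AC·BC·DD·BC·AC·BC
    A ↦ DD
    B ↦ AC
    C ↦ BC
    D ↦ C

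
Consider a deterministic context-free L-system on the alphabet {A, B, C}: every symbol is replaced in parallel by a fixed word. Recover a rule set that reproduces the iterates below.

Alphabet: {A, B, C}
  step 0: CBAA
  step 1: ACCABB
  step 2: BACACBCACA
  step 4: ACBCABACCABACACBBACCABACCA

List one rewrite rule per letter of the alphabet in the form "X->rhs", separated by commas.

A->B, B->CA, C->AC

  step 1 ⇒ step 2: ACCABB ⇒ B·AC·AC·B·CA·CA
    A ↦ B
    B ↦ CA
    C ↦ AC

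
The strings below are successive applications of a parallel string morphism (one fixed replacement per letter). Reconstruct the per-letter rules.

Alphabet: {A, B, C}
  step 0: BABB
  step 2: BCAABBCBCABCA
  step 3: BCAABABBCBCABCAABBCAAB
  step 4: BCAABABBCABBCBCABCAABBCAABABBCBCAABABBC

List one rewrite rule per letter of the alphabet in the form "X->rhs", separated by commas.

A->AB, B->BC, C->A

  step 3 ⇒ step 4: BCAABABBCBCABCAABBCAAB ⇒ BC·A·AB·AB·BC·AB·BC·BC·A·BC·A·AB·BC·A·AB·AB·BC·BC·A·AB·AB·BC
    A ↦ AB
    B ↦ BC
    C ↦ A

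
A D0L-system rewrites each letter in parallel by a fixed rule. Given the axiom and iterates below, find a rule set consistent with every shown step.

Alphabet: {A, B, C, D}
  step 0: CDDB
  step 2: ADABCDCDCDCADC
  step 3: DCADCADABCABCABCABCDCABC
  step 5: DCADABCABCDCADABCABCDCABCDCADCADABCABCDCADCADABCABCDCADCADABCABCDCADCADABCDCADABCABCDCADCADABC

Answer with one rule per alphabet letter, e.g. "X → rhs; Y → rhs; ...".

A->DC, B->ADA, C->BC, D->A

  step 2 ⇒ step 3: ADABCDCDCDCADC ⇒ DC·A·DC·ADA·BC·A·BC·A·BC·A·BC·DC·A·BC
    A ↦ DC
    B ↦ ADA
    C ↦ BC
    D ↦ A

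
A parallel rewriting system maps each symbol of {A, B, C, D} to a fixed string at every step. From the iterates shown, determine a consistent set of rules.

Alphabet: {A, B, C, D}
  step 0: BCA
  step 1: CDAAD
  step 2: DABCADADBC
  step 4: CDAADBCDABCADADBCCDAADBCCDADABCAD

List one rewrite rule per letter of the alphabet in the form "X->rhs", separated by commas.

  step 1 ⇒ step 2: CDAAD ⇒ DA·BC·AD·AD·BC
    A ↦ AD
    C ↦ DA
    D ↦ BC
  step 0 ⇒ step 1: BCA ⇒ C·DA·AD
    B ↦ C

A->AD, B->C, C->DA, D->BC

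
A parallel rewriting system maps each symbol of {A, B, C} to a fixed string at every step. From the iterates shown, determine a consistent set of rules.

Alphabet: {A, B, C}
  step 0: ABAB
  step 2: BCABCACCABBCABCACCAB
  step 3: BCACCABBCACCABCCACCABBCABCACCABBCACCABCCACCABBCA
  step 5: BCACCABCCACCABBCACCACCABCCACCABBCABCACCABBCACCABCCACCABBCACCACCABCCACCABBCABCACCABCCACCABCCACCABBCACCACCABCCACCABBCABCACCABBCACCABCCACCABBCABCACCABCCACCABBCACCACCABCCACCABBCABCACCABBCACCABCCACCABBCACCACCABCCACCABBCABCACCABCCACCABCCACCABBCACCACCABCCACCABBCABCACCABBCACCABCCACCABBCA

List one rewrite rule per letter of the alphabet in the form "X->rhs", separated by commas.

  step 2 ⇒ step 3: BCABCACCABBCABCACCAB ⇒ BCA·CCA·B·BCA·CCA·B·CCA·CCA·B·BCA·BCA·CCA·B·BCA·CCA·B·CCA·CCA·B·BCA
    A ↦ B
    B ↦ BCA
    C ↦ CCA

A->B, B->BCA, C->CCA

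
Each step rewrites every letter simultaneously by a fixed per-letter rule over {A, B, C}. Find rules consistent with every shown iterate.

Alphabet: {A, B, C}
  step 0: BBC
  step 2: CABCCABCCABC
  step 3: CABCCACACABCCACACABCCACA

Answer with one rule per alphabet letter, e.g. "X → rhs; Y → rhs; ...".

A->BC, B->CA, C->CA

  step 2 ⇒ step 3: CABCCABCCABC ⇒ CA·BC·CA·CA·CA·BC·CA·CA·CA·BC·CA·CA
    A ↦ BC
    B ↦ CA
    C ↦ CA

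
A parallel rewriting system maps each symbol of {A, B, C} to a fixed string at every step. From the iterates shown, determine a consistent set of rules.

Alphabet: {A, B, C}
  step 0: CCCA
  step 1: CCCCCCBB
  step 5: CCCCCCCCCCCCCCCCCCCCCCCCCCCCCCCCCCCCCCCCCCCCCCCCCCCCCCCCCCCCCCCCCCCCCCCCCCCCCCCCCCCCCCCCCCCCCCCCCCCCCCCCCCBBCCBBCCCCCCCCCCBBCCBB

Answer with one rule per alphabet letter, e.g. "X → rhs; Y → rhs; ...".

  step 0 ⇒ step 1: CCCA ⇒ CC·CC·CC·BB
    A ↦ BB
    C ↦ CC
    B ↦ CA  (constrained at step 1)

A->BB, B->CA, C->CC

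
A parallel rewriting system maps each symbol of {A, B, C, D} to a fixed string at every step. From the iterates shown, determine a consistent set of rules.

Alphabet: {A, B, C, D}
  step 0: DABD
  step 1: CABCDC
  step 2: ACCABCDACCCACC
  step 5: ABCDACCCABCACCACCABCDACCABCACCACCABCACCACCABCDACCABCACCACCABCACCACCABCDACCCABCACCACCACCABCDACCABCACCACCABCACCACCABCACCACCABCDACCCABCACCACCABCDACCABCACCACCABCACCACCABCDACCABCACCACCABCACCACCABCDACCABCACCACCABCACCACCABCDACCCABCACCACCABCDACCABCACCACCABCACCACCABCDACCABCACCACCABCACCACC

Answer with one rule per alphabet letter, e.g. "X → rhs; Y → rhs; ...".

  step 1 ⇒ step 2: CABCDC ⇒ ACC·ABC·D·ACC·C·ACC
    A ↦ ABC
    B ↦ D
    C ↦ ACC
    D ↦ C

A->ABC, B->D, C->ACC, D->C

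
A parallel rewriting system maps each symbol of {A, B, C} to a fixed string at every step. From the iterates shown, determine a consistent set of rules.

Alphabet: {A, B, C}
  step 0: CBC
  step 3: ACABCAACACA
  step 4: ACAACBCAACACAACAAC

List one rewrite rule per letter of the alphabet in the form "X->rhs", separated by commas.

  step 3 ⇒ step 4: ACABCAACACA ⇒ AC·A·AC·BC·A·AC·AC·A·AC·A·AC
    A ↦ AC
    B ↦ BC
    C ↦ A

A->AC, B->BC, C->A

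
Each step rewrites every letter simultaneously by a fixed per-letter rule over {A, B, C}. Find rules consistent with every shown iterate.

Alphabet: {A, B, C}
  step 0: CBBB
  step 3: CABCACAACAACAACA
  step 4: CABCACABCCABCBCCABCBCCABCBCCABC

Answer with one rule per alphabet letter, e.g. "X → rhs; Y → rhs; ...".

  step 3 ⇒ step 4: CABCACAACAACAACA ⇒ CA·BC·A·CA·BC·CA·BC·BC·CA·BC·BC·CA·BC·BC·CA·BC
    A ↦ BC
    B ↦ A
    C ↦ CA

A->BC, B->A, C->CA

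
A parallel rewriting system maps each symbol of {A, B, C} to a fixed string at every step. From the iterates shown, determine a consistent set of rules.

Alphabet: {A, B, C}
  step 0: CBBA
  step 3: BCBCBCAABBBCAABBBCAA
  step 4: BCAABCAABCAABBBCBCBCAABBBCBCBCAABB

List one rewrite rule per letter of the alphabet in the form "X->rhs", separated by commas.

A->B, B->BC, C->AA

  step 3 ⇒ step 4: BCBCBCAABBBCAABBBCAA ⇒ BC·AA·BC·AA·BC·AA·B·B·BC·BC·BC·AA·B·B·BC·BC·BC·AA·B·B
    A ↦ B
    B ↦ BC
    C ↦ AA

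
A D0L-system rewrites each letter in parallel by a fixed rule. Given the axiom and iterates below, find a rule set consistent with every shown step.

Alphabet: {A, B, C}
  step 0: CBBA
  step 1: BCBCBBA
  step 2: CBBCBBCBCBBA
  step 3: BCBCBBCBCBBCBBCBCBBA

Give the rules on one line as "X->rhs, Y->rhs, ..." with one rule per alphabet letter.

A->BA, B->CB, C->B

  step 2 ⇒ step 3: CBBCBBCBCBBA ⇒ B·CB·CB·B·CB·CB·B·CB·B·CB·CB·BA
    A ↦ BA
    B ↦ CB
    C ↦ B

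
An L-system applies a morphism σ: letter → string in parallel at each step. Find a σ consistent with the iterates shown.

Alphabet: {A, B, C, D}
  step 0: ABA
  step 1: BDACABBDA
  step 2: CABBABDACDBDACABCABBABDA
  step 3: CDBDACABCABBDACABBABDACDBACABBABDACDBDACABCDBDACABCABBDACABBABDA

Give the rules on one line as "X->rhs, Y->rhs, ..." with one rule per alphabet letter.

A->BDA, B->CAB, C->CD, D->BA

  step 2 ⇒ step 3: CABBABDACDBDACABCABBABDA ⇒ CD·BDA·CAB·CAB·BDA·CAB·BA·BDA·CD·BA·CAB·BA·BDA·CD·BDA·CAB·CD·BDA·CAB·CAB·BDA·CAB·BA·BDA
    A ↦ BDA
    B ↦ CAB
    C ↦ CD
    D ↦ BA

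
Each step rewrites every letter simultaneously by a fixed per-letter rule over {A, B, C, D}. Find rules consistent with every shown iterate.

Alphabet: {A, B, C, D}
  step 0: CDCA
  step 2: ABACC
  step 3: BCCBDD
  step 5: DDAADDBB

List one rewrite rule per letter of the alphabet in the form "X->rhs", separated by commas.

A->B, B->CC, C->D, D->A

  step 2 ⇒ step 3: ABACC ⇒ B·CC·B·D·D
    A ↦ B
    B ↦ CC
    C ↦ D
    D ↦ A  (constrained at step 0)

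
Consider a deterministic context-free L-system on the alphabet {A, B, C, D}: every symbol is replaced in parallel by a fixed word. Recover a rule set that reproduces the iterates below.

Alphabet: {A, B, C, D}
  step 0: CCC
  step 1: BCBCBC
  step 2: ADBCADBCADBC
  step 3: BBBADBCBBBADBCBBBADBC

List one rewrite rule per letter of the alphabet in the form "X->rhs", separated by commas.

  step 2 ⇒ step 3: ADBCADBCADBC ⇒ BB·B·AD·BC·BB·B·AD·BC·BB·B·AD·BC
    A ↦ BB
    B ↦ AD
    C ↦ BC
    D ↦ B

A->BB, B->AD, C->BC, D->B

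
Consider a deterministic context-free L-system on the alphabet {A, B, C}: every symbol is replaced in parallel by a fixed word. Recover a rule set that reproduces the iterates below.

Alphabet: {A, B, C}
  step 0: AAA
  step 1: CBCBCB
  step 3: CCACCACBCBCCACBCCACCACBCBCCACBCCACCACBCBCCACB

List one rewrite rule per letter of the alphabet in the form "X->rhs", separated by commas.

  step 0 ⇒ step 1: AAA ⇒ CB·CB·CB
    A ↦ CB
    B ↦ ACA  (constrained at step 1)
    C ↦ CCA  (constrained at step 1)

A->CB, B->ACA, C->CCA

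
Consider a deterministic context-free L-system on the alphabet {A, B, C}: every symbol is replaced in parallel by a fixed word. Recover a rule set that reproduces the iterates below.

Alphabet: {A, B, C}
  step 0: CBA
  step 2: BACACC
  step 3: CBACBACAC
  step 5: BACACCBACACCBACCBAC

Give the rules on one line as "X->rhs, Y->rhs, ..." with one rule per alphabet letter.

A->B, B->C, C->AC

  step 2 ⇒ step 3: BACACC ⇒ C·B·AC·B·AC·AC
    A ↦ B
    B ↦ C
    C ↦ AC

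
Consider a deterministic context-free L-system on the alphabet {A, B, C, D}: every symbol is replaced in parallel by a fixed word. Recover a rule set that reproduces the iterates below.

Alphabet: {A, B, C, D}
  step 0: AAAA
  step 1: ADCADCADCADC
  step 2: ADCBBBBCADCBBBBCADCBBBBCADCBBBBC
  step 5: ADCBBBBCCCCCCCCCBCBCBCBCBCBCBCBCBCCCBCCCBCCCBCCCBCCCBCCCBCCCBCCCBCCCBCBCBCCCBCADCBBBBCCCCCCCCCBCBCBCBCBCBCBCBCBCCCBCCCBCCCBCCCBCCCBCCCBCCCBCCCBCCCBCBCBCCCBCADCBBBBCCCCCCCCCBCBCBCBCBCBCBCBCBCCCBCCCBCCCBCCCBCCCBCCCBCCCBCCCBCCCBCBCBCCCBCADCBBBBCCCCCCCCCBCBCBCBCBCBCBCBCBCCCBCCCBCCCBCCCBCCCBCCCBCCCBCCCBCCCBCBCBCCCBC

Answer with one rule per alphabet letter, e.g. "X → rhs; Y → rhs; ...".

A->ADC, B->CC, C->BC, D->BBB

  step 1 ⇒ step 2: ADCADCADCADC ⇒ ADC·BBB·BC·ADC·BBB·BC·ADC·BBB·BC·ADC·BBB·BC
    A ↦ ADC
    C ↦ BC
    D ↦ BBB
    B ↦ CC  (constrained at step 2)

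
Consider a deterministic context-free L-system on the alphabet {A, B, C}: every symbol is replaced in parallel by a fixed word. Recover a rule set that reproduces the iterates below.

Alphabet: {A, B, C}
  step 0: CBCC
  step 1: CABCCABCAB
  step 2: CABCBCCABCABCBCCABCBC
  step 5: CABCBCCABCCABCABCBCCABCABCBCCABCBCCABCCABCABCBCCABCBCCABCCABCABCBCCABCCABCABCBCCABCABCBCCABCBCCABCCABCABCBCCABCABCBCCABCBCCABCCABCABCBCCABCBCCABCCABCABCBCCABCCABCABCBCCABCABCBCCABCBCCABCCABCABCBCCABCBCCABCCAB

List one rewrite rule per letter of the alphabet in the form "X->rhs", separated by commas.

A->CB, B->C, C->CAB

  step 1 ⇒ step 2: CABCCABCAB ⇒ CAB·CB·C·CAB·CAB·CB·C·CAB·CB·C
    A ↦ CB
    B ↦ C
    C ↦ CAB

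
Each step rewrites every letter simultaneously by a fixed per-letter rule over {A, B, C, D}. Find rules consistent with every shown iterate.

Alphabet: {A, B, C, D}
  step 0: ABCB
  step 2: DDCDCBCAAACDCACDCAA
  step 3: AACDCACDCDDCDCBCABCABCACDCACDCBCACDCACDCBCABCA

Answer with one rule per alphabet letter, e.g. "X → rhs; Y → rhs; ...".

A->BCA, B->DD, C->CDC, D->A

  step 2 ⇒ step 3: DDCDCBCAAACDCACDCAA ⇒ A·A·CDC·A·CDC·DD·CDC·BCA·BCA·BCA·CDC·A·CDC·BCA·CDC·A·CDC·BCA·BCA
    A ↦ BCA
    B ↦ DD
    C ↦ CDC
    D ↦ A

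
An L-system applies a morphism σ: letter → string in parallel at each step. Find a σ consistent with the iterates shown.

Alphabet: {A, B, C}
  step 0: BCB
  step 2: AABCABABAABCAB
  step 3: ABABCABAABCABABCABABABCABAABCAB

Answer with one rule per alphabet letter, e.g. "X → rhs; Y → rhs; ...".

  step 2 ⇒ step 3: AABCABABAABCAB ⇒ AB·AB·CAB·A·AB·CAB·AB·CAB·AB·AB·CAB·A·AB·CAB
    A ↦ AB
    B ↦ CAB
    C ↦ A

A->AB, B->CAB, C->A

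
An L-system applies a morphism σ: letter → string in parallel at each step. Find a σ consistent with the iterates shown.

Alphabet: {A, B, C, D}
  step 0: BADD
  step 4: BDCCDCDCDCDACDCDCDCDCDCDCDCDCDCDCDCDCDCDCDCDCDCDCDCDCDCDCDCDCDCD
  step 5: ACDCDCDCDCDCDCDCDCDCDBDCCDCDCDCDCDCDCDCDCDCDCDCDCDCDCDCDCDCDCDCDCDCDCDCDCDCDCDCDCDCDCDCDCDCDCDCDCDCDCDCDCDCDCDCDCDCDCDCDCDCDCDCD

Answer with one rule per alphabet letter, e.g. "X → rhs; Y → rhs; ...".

  step 4 ⇒ step 5: BDCCDCDCDCDACDCDCDCDCDCDCDCDCDCDCDCDCDCDCDCDCDCDCDCDCDCDCDCDCDCD ⇒ A·CD·CD·CD·CD·CD·CD·CD·CD·CD·CD·BDC·CD·CD·CD·CD·CD·CD·CD·CD·CD·CD·CD·CD·CD·CD·CD·CD·CD·CD·CD·CD·CD·CD·CD·CD·CD·CD·CD·CD·CD·CD·CD·CD·CD·CD·CD·CD·CD·CD·CD·CD·CD·CD·CD·CD·CD·CD·CD·CD·CD·CD·CD·CD
    A ↦ BDC
    B ↦ A
    C ↦ CD
    D ↦ CD

A->BDC, B->A, C->CD, D->CD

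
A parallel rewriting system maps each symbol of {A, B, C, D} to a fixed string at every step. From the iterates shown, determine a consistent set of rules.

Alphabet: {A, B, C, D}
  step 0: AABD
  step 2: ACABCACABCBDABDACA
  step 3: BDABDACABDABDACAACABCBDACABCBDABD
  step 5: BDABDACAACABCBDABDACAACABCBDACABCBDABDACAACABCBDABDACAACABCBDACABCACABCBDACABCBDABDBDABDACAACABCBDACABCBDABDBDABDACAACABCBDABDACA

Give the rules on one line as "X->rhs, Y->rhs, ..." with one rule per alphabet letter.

  step 2 ⇒ step 3: ACABCACABCBDABDACA ⇒ BD·A·BD·AC·A·BD·A·BD·AC·A·AC·ABC·BD·AC·ABC·BD·A·BD
    A ↦ BD
    B ↦ AC
    C ↦ A
    D ↦ ABC

A->BD, B->AC, C->A, D->ABC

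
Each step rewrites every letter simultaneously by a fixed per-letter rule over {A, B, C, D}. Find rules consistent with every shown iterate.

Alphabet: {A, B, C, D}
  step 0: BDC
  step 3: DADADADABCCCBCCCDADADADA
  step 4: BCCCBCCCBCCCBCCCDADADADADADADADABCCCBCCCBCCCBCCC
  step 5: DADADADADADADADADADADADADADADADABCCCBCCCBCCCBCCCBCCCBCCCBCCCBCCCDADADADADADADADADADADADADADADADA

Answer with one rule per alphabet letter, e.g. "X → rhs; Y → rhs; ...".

A->CC, B->DA, C->DA, D->BC

  step 4 ⇒ step 5: BCCCBCCCBCCCBCCCDADADADADADADADABCCCBCCCBCCCBCCC ⇒ DA·DA·DA·DA·DA·DA·DA·DA·DA·DA·DA·DA·DA·DA·DA·DA·BC·CC·BC·CC·BC·CC·BC·CC·BC·CC·BC·CC·BC·CC·BC·CC·DA·DA·DA·DA·DA·DA·DA·DA·DA·DA·DA·DA·DA·DA·DA·DA
    A ↦ CC
    B ↦ DA
    C ↦ DA
    D ↦ BC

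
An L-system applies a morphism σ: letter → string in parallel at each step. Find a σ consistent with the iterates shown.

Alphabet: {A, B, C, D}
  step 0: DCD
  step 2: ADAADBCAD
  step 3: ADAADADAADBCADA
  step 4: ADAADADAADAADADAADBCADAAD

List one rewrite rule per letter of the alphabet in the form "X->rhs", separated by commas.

  step 3 ⇒ step 4: ADAADADAADBCADA ⇒ AD·A·AD·AD·A·AD·A·AD·AD·A·A·DBC·AD·A·AD
    A ↦ AD
    B ↦ A
    C ↦ DBC
    D ↦ A

A->AD, B->A, C->DBC, D->A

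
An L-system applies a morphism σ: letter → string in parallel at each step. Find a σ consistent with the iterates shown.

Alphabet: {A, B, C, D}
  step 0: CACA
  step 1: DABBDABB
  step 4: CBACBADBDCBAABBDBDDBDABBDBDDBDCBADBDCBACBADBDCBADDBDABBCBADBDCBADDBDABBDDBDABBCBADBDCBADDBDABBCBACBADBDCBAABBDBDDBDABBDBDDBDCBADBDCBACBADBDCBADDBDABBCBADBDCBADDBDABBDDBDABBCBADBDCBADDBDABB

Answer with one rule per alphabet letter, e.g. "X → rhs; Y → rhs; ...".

  step 0 ⇒ step 1: CACA ⇒ D·ABB·D·ABB
    A ↦ ABB
    C ↦ D
    B ↦ DBD  (constrained at step 1)
    D ↦ CBA  (constrained at step 1)

A->ABB, B->DBD, C->D, D->CBA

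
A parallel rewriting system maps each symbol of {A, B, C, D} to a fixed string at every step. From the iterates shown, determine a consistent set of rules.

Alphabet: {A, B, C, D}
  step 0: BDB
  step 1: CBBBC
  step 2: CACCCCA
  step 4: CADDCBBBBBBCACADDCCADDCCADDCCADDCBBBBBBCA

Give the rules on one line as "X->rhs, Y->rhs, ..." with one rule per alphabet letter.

A->DDC, B->C, C->CA, D->BBB

  step 1 ⇒ step 2: CBBBC ⇒ CA·C·C·C·CA
    B ↦ C
    C ↦ CA
    A ↦ DDC  (constrained at step 2)
  step 0 ⇒ step 1: BDB ⇒ C·BBB·C
    D ↦ BBB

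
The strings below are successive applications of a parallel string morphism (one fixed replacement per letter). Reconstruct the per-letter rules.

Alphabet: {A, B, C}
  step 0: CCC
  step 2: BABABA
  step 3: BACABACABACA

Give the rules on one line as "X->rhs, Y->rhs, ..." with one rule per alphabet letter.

A->CA, B->BA, C->B

  step 2 ⇒ step 3: BABABA ⇒ BA·CA·BA·CA·BA·CA
    A ↦ CA
    B ↦ BA
    C ↦ B  (constrained at step 0)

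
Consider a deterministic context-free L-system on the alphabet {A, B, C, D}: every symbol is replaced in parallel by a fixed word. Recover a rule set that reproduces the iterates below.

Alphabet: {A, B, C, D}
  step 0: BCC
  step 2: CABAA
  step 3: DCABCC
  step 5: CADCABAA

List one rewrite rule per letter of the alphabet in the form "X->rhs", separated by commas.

A->C, B->AB, C->D, D->A

  step 2 ⇒ step 3: CABAA ⇒ D·C·AB·C·C
    A ↦ C
    B ↦ AB
    C ↦ D
    D ↦ A  (constrained at step 3)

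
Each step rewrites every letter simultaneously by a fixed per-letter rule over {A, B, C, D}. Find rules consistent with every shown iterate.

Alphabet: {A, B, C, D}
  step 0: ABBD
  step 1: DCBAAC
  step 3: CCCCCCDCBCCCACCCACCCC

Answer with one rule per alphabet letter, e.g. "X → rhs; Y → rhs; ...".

  step 0 ⇒ step 1: ABBD ⇒ DCB·A·A·C
    A ↦ DCB
    B ↦ A
    D ↦ C
    C ↦ CC  (constrained at step 1)

A->DCB, B->A, C->CC, D->C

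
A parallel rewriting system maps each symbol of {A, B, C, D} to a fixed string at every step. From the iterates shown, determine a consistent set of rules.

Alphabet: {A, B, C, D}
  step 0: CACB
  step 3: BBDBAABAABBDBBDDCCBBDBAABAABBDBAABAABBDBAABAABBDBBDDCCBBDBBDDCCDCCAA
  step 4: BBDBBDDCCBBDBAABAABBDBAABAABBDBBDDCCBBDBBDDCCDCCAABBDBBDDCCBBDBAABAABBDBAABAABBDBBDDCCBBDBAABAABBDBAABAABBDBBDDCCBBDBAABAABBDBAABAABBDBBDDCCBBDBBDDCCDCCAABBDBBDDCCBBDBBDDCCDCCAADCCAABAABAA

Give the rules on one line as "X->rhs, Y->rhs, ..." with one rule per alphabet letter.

A->BAA, B->BBD, C->A, D->DCC

  step 3 ⇒ step 4: BBDBAABAABBDBBDDCCBBDBAABAABBDBAABAABBDBAABAABBDBBDDCCBBDBBDDCCDCCAA ⇒ BBD·BBD·DCC·BBD·BAA·BAA·BBD·BAA·BAA·BBD·BBD·DCC·BBD·BBD·DCC·DCC·A·A·BBD·BBD·DCC·BBD·BAA·BAA·BBD·BAA·BAA·BBD·BBD·DCC·BBD·BAA·BAA·BBD·BAA·BAA·BBD·BBD·DCC·BBD·BAA·BAA·BBD·BAA·BAA·BBD·BBD·DCC·BBD·BBD·DCC·DCC·A·A·BBD·BBD·DCC·BBD·BBD·DCC·DCC·A·A·DCC·A·A·BAA·BAA
    A ↦ BAA
    B ↦ BBD
    C ↦ A
    D ↦ DCC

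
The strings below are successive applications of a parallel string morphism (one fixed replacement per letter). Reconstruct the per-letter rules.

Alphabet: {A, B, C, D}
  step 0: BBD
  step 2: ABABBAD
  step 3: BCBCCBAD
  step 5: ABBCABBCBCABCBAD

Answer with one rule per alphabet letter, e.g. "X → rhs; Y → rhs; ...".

A->B, B->C, C->AB, D->AD

  step 2 ⇒ step 3: ABABBAD ⇒ B·C·B·C·C·B·AD
    A ↦ B
    B ↦ C
    D ↦ AD
    C ↦ AB  (constrained at step 3)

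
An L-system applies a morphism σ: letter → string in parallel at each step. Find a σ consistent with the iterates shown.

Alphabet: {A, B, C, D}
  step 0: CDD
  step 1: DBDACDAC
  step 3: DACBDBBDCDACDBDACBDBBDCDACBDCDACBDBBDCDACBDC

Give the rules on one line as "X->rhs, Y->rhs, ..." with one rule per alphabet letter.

  step 0 ⇒ step 1: CDD ⇒ DB·DAC·DAC
    C ↦ DB
    D ↦ DAC
    A ↦ B  (constrained at step 1)
    B ↦ BDC  (constrained at step 1)

A->B, B->BDC, C->DB, D->DAC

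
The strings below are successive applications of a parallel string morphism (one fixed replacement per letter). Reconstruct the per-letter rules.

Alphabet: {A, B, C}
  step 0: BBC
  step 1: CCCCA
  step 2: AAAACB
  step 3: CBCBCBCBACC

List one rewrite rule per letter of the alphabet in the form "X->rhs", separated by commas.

  step 2 ⇒ step 3: AAAACB ⇒ CB·CB·CB·CB·A·CC
    A ↦ CB
    B ↦ CC
    C ↦ A

A->CB, B->CC, C->A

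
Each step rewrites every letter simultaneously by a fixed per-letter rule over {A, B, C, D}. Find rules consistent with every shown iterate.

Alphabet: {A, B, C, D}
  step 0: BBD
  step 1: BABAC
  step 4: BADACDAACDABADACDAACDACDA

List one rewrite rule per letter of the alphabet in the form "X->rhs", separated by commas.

A->DA, B->BA, C->A, D->C

  step 0 ⇒ step 1: BBD ⇒ BA·BA·C
    B ↦ BA
    D ↦ C
    A ↦ DA  (constrained at step 1)
    C ↦ A  (constrained at step 1)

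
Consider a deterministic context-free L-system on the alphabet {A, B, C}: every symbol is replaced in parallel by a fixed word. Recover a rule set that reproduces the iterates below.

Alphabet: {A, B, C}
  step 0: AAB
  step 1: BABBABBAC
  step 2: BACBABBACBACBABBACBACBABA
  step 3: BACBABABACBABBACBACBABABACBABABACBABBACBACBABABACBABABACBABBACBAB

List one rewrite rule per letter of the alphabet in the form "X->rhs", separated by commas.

  step 2 ⇒ step 3: BACBABBACBACBABBACBACBABA ⇒ BAC·BAB·A·BAC·BAB·BAC·BAC·BAB·A·BAC·BAB·A·BAC·BAB·BAC·BAC·BAB·A·BAC·BAB·A·BAC·BAB·BAC·BAB
    A ↦ BAB
    B ↦ BAC
    C ↦ A

A->BAB, B->BAC, C->A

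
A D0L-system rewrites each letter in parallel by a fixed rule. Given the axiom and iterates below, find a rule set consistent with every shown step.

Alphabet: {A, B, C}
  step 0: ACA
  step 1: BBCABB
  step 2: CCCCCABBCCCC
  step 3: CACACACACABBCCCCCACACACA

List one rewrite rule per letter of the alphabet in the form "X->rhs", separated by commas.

  step 2 ⇒ step 3: CCCCCABBCCCC ⇒ CA·CA·CA·CA·CA·BB·CC·CC·CA·CA·CA·CA
    A ↦ BB
    B ↦ CC
    C ↦ CA

A->BB, B->CC, C->CA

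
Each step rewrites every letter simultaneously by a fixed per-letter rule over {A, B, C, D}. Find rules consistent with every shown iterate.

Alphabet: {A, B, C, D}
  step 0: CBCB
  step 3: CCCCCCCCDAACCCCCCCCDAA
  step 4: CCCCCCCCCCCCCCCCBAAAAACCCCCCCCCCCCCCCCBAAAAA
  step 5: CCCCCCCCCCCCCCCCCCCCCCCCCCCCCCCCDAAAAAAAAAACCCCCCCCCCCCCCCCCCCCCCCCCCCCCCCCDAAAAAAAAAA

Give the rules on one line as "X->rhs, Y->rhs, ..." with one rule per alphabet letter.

A->AA, B->D, C->CC, D->BA

  step 4 ⇒ step 5: CCCCCCCCCCCCCCCCBAAAAACCCCCCCCCCCCCCCCBAAAAA ⇒ CC·CC·CC·CC·CC·CC·CC·CC·CC·CC·CC·CC·CC·CC·CC·CC·D·AA·AA·AA·AA·AA·CC·CC·CC·CC·CC·CC·CC·CC·CC·CC·CC·CC·CC·CC·CC·CC·D·AA·AA·AA·AA·AA
    A ↦ AA
    B ↦ D
    C ↦ CC
  step 3 ⇒ step 4: CCCCCCCCDAACCCCCCCCDAA ⇒ CC·CC·CC·CC·CC·CC·CC·CC·BA·AA·AA·CC·CC·CC·CC·CC·CC·CC·CC·BA·AA·AA
    D ↦ BA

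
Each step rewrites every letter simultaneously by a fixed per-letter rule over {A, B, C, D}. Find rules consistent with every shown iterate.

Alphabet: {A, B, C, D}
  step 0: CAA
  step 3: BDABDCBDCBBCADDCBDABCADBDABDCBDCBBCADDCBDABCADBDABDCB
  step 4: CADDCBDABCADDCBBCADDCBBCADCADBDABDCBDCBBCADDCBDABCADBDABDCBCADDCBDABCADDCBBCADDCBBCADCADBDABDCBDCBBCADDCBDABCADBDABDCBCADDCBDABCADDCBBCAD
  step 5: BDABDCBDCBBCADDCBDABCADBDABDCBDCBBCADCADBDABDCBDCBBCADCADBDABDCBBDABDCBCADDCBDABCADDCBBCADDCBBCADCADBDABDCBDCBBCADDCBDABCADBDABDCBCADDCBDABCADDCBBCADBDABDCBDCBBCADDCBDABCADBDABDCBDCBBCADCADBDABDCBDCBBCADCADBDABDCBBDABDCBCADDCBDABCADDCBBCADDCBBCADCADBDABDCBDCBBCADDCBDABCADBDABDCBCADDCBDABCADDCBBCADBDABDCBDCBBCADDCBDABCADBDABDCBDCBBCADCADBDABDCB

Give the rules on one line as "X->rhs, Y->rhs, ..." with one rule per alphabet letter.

A->DAB, B->CAD, C->B, D->DCB

  step 4 ⇒ step 5: CADDCBDABCADDCBBCADDCBBCADCADBDABDCBDCBBCADDCBDABCADBDABDCBCADDCBDABCADDCBBCADDCBBCADCADBDABDCBDCBBCADDCBDABCADBDABDCBCADDCBDABCADDCBBCAD ⇒ B·DAB·DCB·DCB·B·CAD·DCB·DAB·CAD·B·DAB·DCB·DCB·B·CAD·CAD·B·DAB·DCB·DCB·B·CAD·CAD·B·DAB·DCB·B·DAB·DCB·CAD·DCB·DAB·CAD·DCB·B·CAD·DCB·B·CAD·CAD·B·DAB·DCB·DCB·B·CAD·DCB·DAB·CAD·B·DAB·DCB·CAD·DCB·DAB·CAD·DCB·B·CAD·B·DAB·DCB·DCB·B·CAD·DCB·DAB·CAD·B·DAB·DCB·DCB·B·CAD·CAD·B·DAB·DCB·DCB·B·CAD·CAD·B·DAB·DCB·B·DAB·DCB·CAD·DCB·DAB·CAD·DCB·B·CAD·DCB·B·CAD·CAD·B·DAB·DCB·DCB·B·CAD·DCB·DAB·CAD·B·DAB·DCB·CAD·DCB·DAB·CAD·DCB·B·CAD·B·DAB·DCB·DCB·B·CAD·DCB·DAB·CAD·B·DAB·DCB·DCB·B·CAD·CAD·B·DAB·DCB
    A ↦ DAB
    B ↦ CAD
    C ↦ B
    D ↦ DCB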